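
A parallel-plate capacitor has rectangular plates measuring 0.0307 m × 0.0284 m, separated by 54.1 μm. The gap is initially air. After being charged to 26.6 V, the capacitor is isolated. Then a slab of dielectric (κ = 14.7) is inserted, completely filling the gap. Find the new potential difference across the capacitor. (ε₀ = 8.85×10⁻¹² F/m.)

V ≈ 1.81 V

A = 0.0307 × 0.0284 m² = 8.72×10⁻⁴ m².
Initially C₁ = ε₀A/d = 8.85×10⁻¹² × 8.72×10⁻⁴ / 5.41×10⁻⁵ = 1.43×10⁻¹⁰ F.
V₁ = 26.6 V.
Isolated ⇒ Q is held fixed. C₂ = 14.7 C₁ and V = Q/C, so V₂/V₁ = C₁/C₂ = 0.0680.
V₂ = 0.0680 × 26.6 = 1.81 V.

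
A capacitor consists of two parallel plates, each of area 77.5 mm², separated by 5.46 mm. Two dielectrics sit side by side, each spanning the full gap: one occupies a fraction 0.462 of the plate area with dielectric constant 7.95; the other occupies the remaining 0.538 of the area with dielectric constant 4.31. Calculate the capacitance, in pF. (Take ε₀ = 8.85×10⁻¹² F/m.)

C ≈ 0.753 pF

A = 77.5 mm² = 7.75×10⁻⁵ m².
Side-by-side slabs ⇒ two capacitors in parallel, each spanning the full gap.
C₁ = κ₁ε₀A₁/d = 7.95 × 8.85×10⁻¹² × 3.58×10⁻⁵ / 5.46×10⁻³ = 4.61×10⁻¹³ F.
C₂ = κ₂ε₀A₂/d = 4.31 × 8.85×10⁻¹² × 4.17×10⁻⁵ / 5.46×10⁻³ = 2.91×10⁻¹³ F.
C = C₁ + C₂ = 7.53×10⁻¹³ F.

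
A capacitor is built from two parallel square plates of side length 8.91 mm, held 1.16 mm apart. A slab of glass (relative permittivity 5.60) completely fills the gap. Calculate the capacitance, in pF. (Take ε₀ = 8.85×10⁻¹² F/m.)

C ≈ 3.39 pF

A = (8.91 mm)² = 7.94×10⁻⁵ m².
C = κε₀A/d = 5.60 × 8.85×10⁻¹² × 7.94×10⁻⁵ / 1.16×10⁻³ = 3.39×10⁻¹² F.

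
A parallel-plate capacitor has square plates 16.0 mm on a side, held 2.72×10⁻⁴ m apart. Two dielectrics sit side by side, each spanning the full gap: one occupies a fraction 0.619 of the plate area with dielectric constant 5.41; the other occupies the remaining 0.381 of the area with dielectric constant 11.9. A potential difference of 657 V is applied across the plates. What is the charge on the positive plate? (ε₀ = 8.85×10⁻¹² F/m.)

43.1 nC

A = (16.0 mm)² = 2.56×10⁻⁴ m².
Side-by-side slabs ⇒ two capacitors in parallel, each spanning the full gap.
C₁ = κ₁ε₀A₁/d = 5.41 × 8.85×10⁻¹² × 1.58×10⁻⁴ / 2.72×10⁻⁴ = 2.79×10⁻¹¹ F.
C₂ = κ₂ε₀A₂/d = 11.9 × 8.85×10⁻¹² × 9.75×10⁻⁵ / 2.72×10⁻⁴ = 3.78×10⁻¹¹ F.
C = C₁ + C₂ = 6.57×10⁻¹¹ F.
Q = CV = 6.57×10⁻¹¹ × 657 = 4.31×10⁻⁸ C.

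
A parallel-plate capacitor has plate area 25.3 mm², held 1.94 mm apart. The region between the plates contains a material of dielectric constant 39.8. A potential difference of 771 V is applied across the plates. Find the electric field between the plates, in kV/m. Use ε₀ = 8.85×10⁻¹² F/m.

E = V/d = 771 / 1.94×10⁻³ = 3.97×10⁵ V/m.

397 kV/m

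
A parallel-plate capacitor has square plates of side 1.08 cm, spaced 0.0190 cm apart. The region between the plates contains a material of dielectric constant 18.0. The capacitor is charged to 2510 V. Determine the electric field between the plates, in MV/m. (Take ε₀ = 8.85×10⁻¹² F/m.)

E ≈ 13.2 MV/m

E = V/d = 2510 / 1.90×10⁻⁴ = 1.32×10⁷ V/m.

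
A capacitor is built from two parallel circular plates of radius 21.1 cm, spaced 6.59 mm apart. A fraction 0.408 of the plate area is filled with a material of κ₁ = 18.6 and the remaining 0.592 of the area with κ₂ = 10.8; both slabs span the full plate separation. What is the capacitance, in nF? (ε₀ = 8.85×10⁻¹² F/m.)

A = π(21.1 cm)² = 0.140 m².
Side-by-side slabs ⇒ two capacitors in parallel, each spanning the full gap.
C₁ = κ₁ε₀A₁/d = 18.6 × 8.85×10⁻¹² × 5.71×10⁻² / 6.59×10⁻³ = 1.43×10⁻⁹ F.
C₂ = κ₂ε₀A₂/d = 10.8 × 8.85×10⁻¹² × 8.28×10⁻² / 6.59×10⁻³ = 1.20×10⁻⁹ F.
C = C₁ + C₂ = 2.63×10⁻⁹ F.

2.63 nF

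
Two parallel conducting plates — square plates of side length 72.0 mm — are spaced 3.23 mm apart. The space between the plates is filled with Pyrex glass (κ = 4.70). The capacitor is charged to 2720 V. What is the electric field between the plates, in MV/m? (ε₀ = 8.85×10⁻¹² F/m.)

E = V/d = 2720 / 3.23×10⁻³ = 8.42×10⁵ V/m.

0.842 MV/m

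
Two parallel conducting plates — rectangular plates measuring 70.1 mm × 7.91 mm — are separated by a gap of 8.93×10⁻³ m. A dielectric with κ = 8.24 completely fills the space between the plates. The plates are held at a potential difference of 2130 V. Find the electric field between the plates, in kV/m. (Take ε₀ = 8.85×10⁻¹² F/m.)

239 kV/m

E = V/d = 2130 / 8.93×10⁻³ = 2.39×10⁵ V/m.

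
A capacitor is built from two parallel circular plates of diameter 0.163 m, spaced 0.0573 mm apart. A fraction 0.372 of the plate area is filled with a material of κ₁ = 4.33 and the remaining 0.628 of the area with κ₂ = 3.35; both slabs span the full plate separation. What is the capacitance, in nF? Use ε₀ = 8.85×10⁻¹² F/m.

C ≈ 12.0 nF

A = π(0.163/2 m)² = 2.09×10⁻² m².
Side-by-side slabs ⇒ two capacitors in parallel, each spanning the full gap.
C₁ = κ₁ε₀A₁/d = 4.33 × 8.85×10⁻¹² × 7.76×10⁻³ / 5.73×10⁻⁵ = 5.19×10⁻⁹ F.
C₂ = κ₂ε₀A₂/d = 3.35 × 8.85×10⁻¹² × 1.31×10⁻² / 5.73×10⁻⁵ = 6.78×10⁻⁹ F.
C = C₁ + C₂ = 1.20×10⁻⁸ F.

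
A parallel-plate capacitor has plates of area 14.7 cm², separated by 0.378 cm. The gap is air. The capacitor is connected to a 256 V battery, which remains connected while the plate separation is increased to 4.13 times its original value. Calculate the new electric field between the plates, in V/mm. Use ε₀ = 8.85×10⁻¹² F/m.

16.4 V/mm

A = 14.7 cm² = 1.47×10⁻³ m².
Initially C₁ = ε₀A/d = 8.85×10⁻¹² × 1.47×10⁻³ / 3.78×10⁻³ = 3.44×10⁻¹² F.
E₁ = 6.77×10⁴ V/m.
Battery connected ⇒ V is held fixed. E = V/d, so E₂/E₁ = d₁/d₂ = 0.242.
E₂ = 0.242 × 6.77×10⁴ = 1.64×10⁴ V/m.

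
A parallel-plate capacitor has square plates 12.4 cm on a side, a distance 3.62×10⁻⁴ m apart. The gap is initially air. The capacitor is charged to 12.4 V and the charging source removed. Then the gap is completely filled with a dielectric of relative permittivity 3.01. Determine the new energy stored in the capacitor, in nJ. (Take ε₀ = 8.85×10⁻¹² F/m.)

A = (12.4 cm)² = 1.54×10⁻² m².
Initially C₁ = ε₀A/d = 8.85×10⁻¹² × 1.54×10⁻² / 3.62×10⁻⁴ = 3.76×10⁻¹⁰ F.
U₁ = 2.89×10⁻⁸ J.
Isolated ⇒ Q is held fixed. C₂ = 3.01 C₁ and U = Q²/(2C), so U₂/U₁ = C₁/C₂ = 0.332.
U₂ = 0.332 × 2.89×10⁻⁸ = 9.60×10⁻⁹ J.

U ≈ 9.60 nJ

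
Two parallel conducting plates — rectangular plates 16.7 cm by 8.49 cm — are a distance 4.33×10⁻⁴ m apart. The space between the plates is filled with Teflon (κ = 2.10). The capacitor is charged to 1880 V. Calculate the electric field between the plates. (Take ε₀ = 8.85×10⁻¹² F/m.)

E ≈ 4.34 MV/m

E = V/d = 1880 / 4.33×10⁻⁴ = 4.34×10⁶ V/m.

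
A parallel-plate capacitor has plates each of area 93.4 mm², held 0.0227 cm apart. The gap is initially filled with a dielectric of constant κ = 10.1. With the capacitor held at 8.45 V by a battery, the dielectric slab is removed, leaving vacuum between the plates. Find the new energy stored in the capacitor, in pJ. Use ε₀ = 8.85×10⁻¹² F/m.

A = 93.4 mm² = 9.34×10⁻⁵ m².
Initially C₁ = κε₀A/d = 10.1 × 8.85×10⁻¹² × 9.34×10⁻⁵ / 2.27×10⁻⁴ = 3.68×10⁻¹¹ F.
U₁ = 1.31×10⁻⁹ J.
Battery connected ⇒ V is held fixed. C₂ = 0.0990 C₁ and U = ½CV², so U₂/U₁ = C₂/C₁ = 0.0990.
U₂ = 0.0990 × 1.31×10⁻⁹ = 1.30×10⁻¹⁰ J.

U ≈ 130 pJ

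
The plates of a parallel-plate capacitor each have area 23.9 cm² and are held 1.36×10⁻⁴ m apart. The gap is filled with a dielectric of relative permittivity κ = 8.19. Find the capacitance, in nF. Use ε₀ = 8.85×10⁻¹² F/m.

1.27 nF

A = 23.9 cm² = 2.39×10⁻³ m².
C = κε₀A/d = 8.19 × 8.85×10⁻¹² × 2.39×10⁻³ / 1.36×10⁻⁴ = 1.27×10⁻⁹ F.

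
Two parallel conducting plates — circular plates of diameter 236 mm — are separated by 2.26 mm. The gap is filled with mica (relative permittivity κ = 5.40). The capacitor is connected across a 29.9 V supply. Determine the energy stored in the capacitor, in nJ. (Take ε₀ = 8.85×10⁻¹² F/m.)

A = π(236/2 mm)² = 4.37×10⁻² m².
C = κε₀A/d = 5.40 × 8.85×10⁻¹² × 4.37×10⁻² / 2.26×10⁻³ = 9.25×10⁻¹⁰ F.
U = ½CV² = ½ × 9.25×10⁻¹⁰ × (29.9)² = 4.13×10⁻⁷ J.

U ≈ 413 nJ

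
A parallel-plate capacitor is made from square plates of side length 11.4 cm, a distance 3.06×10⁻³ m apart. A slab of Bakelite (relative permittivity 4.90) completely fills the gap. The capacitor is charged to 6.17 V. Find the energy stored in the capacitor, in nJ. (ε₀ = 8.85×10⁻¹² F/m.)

A = (11.4 cm)² = 1.30×10⁻² m².
C = κε₀A/d = 4.90 × 8.85×10⁻¹² × 1.30×10⁻² / 3.06×10⁻³ = 1.84×10⁻¹⁰ F.
U = ½CV² = ½ × 1.84×10⁻¹⁰ × (6.17)² = 3.51×10⁻⁹ J.

U ≈ 3.51 nJ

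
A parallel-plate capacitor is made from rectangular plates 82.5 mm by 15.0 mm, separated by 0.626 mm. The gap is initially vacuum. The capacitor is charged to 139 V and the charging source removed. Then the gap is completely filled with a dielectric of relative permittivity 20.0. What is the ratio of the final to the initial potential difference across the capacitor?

Isolated ⇒ Q is held fixed.
C₂ = 20.0 C₁ and V = Q/C, so V₂/V₁ = C₁/C₂ = 0.0500.

0.0500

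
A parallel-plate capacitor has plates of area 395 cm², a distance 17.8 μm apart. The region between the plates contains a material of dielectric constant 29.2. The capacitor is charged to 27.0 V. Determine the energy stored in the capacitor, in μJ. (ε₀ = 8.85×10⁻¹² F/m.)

U ≈ 209 μJ

A = 395 cm² = 3.95×10⁻² m².
C = κε₀A/d = 29.2 × 8.85×10⁻¹² × 3.95×10⁻² / 1.78×10⁻⁵ = 5.73×10⁻⁷ F.
U = ½CV² = ½ × 5.73×10⁻⁷ × (27.0)² = 2.09×10⁻⁴ J.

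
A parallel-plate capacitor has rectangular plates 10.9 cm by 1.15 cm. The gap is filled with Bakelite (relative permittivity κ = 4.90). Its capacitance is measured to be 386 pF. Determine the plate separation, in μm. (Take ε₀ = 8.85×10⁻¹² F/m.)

A = 10.9 × 1.15 cm² = 1.25×10⁻³ m².
d = κε₀A/C = 4.90 × 8.85×10⁻¹² × 1.25×10⁻³ / 3.86×10⁻¹⁰ = 1.41×10⁻⁴ m.

d ≈ 141 μm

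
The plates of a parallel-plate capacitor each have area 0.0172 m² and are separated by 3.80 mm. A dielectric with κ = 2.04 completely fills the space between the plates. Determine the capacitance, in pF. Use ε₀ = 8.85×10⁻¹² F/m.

81.7 pF

C = κε₀A/d = 2.04 × 8.85×10⁻¹² × 1.72×10⁻² / 3.80×10⁻³ = 8.17×10⁻¹¹ F.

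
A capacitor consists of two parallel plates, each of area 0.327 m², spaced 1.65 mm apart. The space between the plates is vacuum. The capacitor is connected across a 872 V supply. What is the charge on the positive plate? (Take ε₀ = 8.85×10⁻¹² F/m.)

1.53 μC

C = ε₀A/d = 8.85×10⁻¹² × 0.327 / 1.65×10⁻³ = 1.75×10⁻⁹ F.
Q = CV = 1.75×10⁻⁹ × 872 = 1.53×10⁻⁶ C.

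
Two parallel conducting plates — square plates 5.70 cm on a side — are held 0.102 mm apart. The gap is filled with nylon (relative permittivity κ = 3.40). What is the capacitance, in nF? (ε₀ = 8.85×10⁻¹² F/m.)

0.958 nF

A = (5.70 cm)² = 3.25×10⁻³ m².
C = κε₀A/d = 3.40 × 8.85×10⁻¹² × 3.25×10⁻³ / 1.02×10⁻⁴ = 9.58×10⁻¹⁰ F.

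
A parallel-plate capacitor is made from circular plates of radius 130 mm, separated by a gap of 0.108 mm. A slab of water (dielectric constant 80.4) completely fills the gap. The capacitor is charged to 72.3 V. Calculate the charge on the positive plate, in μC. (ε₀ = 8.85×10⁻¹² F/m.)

A = π(130 mm)² = 5.31×10⁻² m².
C = κε₀A/d = 80.4 × 8.85×10⁻¹² × 5.31×10⁻² / 1.08×10⁻⁴ = 3.50×10⁻⁷ F.
Q = CV = 3.50×10⁻⁷ × 72.3 = 2.53×10⁻⁵ C.

Q ≈ 25.3 μC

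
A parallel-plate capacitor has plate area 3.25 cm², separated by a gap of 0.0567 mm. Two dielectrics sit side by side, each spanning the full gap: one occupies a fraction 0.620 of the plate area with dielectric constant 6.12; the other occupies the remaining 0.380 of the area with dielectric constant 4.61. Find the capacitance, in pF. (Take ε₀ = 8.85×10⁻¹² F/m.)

C ≈ 281 pF

A = 3.25 cm² = 3.25×10⁻⁴ m².
Side-by-side slabs ⇒ two capacitors in parallel, each spanning the full gap.
C₁ = κ₁ε₀A₁/d = 6.12 × 8.85×10⁻¹² × 2.02×10⁻⁴ / 5.67×10⁻⁵ = 1.92×10⁻¹⁰ F.
C₂ = κ₂ε₀A₂/d = 4.61 × 8.85×10⁻¹² × 1.24×10⁻⁴ / 5.67×10⁻⁵ = 8.89×10⁻¹¹ F.
C = C₁ + C₂ = 2.81×10⁻¹⁰ F.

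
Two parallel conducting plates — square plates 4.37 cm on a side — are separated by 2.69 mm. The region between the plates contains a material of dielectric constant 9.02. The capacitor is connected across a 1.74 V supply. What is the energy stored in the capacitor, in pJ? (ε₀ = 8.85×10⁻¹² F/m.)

U ≈ 85.8 pJ

A = (4.37 cm)² = 1.91×10⁻³ m².
C = κε₀A/d = 9.02 × 8.85×10⁻¹² × 1.91×10⁻³ / 2.69×10⁻³ = 5.67×10⁻¹¹ F.
U = ½CV² = ½ × 5.67×10⁻¹¹ × (1.74)² = 8.58×10⁻¹¹ J.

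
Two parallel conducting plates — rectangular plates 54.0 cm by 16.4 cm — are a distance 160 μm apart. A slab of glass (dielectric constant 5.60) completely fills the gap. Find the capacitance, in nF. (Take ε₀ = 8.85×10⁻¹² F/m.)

27.4 nF

A = 54.0 × 16.4 cm² = 8.86×10⁻² m².
C = κε₀A/d = 5.60 × 8.85×10⁻¹² × 8.86×10⁻² / 1.60×10⁻⁴ = 2.74×10⁻⁸ F.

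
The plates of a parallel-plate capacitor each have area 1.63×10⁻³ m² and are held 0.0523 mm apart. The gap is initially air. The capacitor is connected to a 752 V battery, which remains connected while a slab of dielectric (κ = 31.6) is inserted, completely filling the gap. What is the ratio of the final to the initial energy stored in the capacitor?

Battery connected ⇒ V is held fixed.
C₂ = 31.6 C₁ and U = ½CV², so U₂/U₁ = C₂/C₁ = 31.6.

31.6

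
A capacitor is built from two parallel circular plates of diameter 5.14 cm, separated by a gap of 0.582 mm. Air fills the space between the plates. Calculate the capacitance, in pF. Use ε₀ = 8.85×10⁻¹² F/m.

31.6 pF

A = π(5.14/2 cm)² = 2.07×10⁻³ m².
C = ε₀A/d = 8.85×10⁻¹² × 2.07×10⁻³ / 5.82×10⁻⁴ = 3.16×10⁻¹¹ F.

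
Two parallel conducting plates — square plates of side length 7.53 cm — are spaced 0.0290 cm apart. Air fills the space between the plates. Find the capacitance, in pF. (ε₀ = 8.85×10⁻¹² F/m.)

A = (7.53 cm)² = 5.67×10⁻³ m².
C = ε₀A/d = 8.85×10⁻¹² × 5.67×10⁻³ / 2.90×10⁻⁴ = 1.73×10⁻¹⁰ F.

C ≈ 173 pF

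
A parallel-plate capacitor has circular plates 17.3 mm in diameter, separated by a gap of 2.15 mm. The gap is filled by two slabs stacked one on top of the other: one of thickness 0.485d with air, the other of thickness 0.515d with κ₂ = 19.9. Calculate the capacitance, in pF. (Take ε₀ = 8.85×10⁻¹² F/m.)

C ≈ 1.89 pF

A = π(17.3/2 mm)² = 2.35×10⁻⁴ m².
Stacked slabs ⇒ two capacitors in series, each with the full plate area.
C₁ = κ₁ε₀A/d₁ = 1.00 × 8.85×10⁻¹² × 2.35×10⁻⁴ / 1.04×10⁻³ = 2.00×10⁻¹² F.
C₂ = κ₂ε₀A/d₂ = 19.9 × 8.85×10⁻¹² × 2.35×10⁻⁴ / 1.11×10⁻³ = 3.74×10⁻¹¹ F.
C = (1/C₁ + 1/C₂)⁻¹ = 1.89×10⁻¹² F.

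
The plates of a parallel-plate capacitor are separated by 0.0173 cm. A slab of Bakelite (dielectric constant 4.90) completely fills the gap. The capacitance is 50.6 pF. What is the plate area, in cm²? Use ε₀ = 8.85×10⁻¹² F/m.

A = Cd/(κε₀) = 5.06×10⁻¹¹ × 1.73×10⁻⁴ / (4.90 × 8.85×10⁻¹²) = 2.02×10⁻⁴ m².

A ≈ 2.02 cm²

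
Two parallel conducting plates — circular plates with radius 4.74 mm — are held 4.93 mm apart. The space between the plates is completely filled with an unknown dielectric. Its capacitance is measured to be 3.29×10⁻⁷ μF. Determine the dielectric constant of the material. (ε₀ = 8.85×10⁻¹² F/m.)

2.60

A = π(4.74 mm)² = 7.06×10⁻⁵ m².
κ = Cd/(ε₀A) = 3.29×10⁻¹³ × 4.93×10⁻³ / (8.85×10⁻¹² × 7.06×10⁻⁵) = 2.60.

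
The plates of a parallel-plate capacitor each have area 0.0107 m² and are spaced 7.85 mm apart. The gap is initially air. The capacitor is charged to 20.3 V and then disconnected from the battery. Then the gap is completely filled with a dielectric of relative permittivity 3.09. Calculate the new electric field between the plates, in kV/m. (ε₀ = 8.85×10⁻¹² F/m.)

Initially C₁ = ε₀A/d = 8.85×10⁻¹² × 1.07×10⁻² / 7.85×10⁻³ = 1.21×10⁻¹¹ F.
E₁ = 2.59×10³ V/m.
Isolated ⇒ Q is held fixed. V₂ = Q/C₂ = V₁/3.09; E = V/d, so E₂/E₁ = (V₂/V₁)(d₁/d₂) = 0.324.
E₂ = 0.324 × 2.59×10³ = 8.37×10² V/m.

0.837 kV/m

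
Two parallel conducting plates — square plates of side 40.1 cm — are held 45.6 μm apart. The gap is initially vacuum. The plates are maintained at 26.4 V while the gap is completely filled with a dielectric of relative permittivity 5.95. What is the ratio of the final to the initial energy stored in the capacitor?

Battery connected ⇒ V is held fixed.
C₂ = 5.95 C₁ and U = ½CV², so U₂/U₁ = C₂/C₁ = 5.95.

5.95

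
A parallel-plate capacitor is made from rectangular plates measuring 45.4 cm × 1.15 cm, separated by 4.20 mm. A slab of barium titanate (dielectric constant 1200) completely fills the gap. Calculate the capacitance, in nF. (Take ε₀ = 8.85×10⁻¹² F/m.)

A = 45.4 × 1.15 cm² = 5.22×10⁻³ m².
C = κε₀A/d = 1200 × 8.85×10⁻¹² × 5.22×10⁻³ / 4.20×10⁻³ = 1.32×10⁻⁸ F.

13.2 nF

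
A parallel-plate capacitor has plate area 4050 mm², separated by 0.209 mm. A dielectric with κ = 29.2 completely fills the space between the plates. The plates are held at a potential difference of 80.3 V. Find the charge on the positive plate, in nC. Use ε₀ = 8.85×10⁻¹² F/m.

402 nC

A = 4050 mm² = 4.05×10⁻³ m².
C = κε₀A/d = 29.2 × 8.85×10⁻¹² × 4.05×10⁻³ / 2.09×10⁻⁴ = 5.01×10⁻⁹ F.
Q = CV = 5.01×10⁻⁹ × 80.3 = 4.02×10⁻⁷ C.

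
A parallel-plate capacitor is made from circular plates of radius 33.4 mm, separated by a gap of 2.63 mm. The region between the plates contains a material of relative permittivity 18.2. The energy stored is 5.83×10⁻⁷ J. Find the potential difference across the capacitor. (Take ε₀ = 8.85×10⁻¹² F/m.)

V ≈ 73.7 V

A = π(33.4 mm)² = 3.50×10⁻³ m².
C = κε₀A/d = 18.2 × 8.85×10⁻¹² × 3.50×10⁻³ / 2.63×10⁻³ = 2.15×10⁻¹⁰ F.
V = √(2U/C) = √(2 × 5.83×10⁻⁷ / 2.15×10⁻¹⁰) = 73.7 V.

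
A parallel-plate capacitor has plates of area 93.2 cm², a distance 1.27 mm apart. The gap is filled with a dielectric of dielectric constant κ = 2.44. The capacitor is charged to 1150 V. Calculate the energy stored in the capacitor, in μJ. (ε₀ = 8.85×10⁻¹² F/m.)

U ≈ 105 μJ

A = 93.2 cm² = 9.32×10⁻³ m².
C = κε₀A/d = 2.44 × 8.85×10⁻¹² × 9.32×10⁻³ / 1.27×10⁻³ = 1.58×10⁻¹⁰ F.
U = ½CV² = ½ × 1.58×10⁻¹⁰ × (1150)² = 1.05×10⁻⁴ J.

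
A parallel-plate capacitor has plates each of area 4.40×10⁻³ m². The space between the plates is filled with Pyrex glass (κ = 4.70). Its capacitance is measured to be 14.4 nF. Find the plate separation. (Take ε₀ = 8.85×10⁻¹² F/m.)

d = κε₀A/C = 4.70 × 8.85×10⁻¹² × 4.40×10⁻³ / 1.44×10⁻⁸ = 1.27×10⁻⁵ m.

d ≈ 12.7 μm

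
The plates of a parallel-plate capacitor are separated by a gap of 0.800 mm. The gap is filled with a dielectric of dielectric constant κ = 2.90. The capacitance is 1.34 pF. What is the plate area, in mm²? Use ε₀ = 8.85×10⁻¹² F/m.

41.8 mm²

A = Cd/(κε₀) = 1.34×10⁻¹² × 8.00×10⁻⁴ / (2.90 × 8.85×10⁻¹²) = 4.18×10⁻⁵ m².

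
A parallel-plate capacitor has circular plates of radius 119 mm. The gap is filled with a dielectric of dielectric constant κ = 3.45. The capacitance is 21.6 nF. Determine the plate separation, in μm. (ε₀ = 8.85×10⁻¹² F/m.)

A = π(119 mm)² = 4.45×10⁻² m².
d = κε₀A/C = 3.45 × 8.85×10⁻¹² × 4.45×10⁻² / 2.16×10⁻⁸ = 6.29×10⁻⁵ m.

62.9 μm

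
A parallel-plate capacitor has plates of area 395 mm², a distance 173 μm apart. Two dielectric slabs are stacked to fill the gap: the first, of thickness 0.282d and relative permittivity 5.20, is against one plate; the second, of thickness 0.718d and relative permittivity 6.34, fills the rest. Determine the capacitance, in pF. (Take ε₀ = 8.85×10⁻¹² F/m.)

C ≈ 121 pF

A = 395 mm² = 3.95×10⁻⁴ m².
Stacked slabs ⇒ two capacitors in series, each with the full plate area.
C₁ = κ₁ε₀A/d₁ = 5.20 × 8.85×10⁻¹² × 3.95×10⁻⁴ / 4.88×10⁻⁵ = 3.73×10⁻¹⁰ F.
C₂ = κ₂ε₀A/d₂ = 6.34 × 8.85×10⁻¹² × 3.95×10⁻⁴ / 1.24×10⁻⁴ = 1.78×10⁻¹⁰ F.
C = (1/C₁ + 1/C₂)⁻¹ = 1.21×10⁻¹⁰ F.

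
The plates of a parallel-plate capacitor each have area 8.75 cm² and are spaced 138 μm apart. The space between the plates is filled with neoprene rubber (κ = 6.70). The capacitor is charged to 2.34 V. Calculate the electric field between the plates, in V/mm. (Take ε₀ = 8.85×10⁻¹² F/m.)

17.0 V/mm

E = V/d = 2.34 / 1.38×10⁻⁴ = 1.70×10⁴ V/m.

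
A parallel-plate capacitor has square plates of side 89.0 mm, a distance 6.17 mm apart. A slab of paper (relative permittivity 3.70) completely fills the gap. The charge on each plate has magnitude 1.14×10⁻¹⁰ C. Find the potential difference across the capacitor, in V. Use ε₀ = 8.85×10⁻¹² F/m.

V ≈ 2.71 V

A = (89.0 mm)² = 7.92×10⁻³ m².
C = κε₀A/d = 3.70 × 8.85×10⁻¹² × 7.92×10⁻³ / 6.17×10⁻³ = 4.20×10⁻¹¹ F.
V = Q/C = 1.14×10⁻¹⁰ / 4.20×10⁻¹¹ = 2.71 V.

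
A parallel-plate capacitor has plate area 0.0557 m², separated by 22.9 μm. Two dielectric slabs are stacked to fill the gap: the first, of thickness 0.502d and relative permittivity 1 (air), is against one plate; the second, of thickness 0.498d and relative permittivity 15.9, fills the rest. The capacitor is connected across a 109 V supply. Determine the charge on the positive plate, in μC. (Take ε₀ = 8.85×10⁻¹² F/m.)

Stacked slabs ⇒ two capacitors in series, each with the full plate area.
C₁ = κ₁ε₀A/d₁ = 1.00 × 8.85×10⁻¹² × 5.57×10⁻² / 1.15×10⁻⁵ = 4.29×10⁻⁸ F.
C₂ = κ₂ε₀A/d₂ = 15.9 × 8.85×10⁻¹² × 5.57×10⁻² / 1.14×10⁻⁵ = 6.87×10⁻⁷ F.
C = (1/C₁ + 1/C₂)⁻¹ = 4.04×10⁻⁸ F.
Q = CV = 4.04×10⁻⁸ × 109 = 4.40×10⁻⁶ C.

Q ≈ 4.40 μC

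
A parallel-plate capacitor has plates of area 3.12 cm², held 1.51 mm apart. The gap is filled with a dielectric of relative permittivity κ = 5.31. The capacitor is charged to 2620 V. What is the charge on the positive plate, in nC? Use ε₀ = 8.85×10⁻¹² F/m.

Q ≈ 25.4 nC

A = 3.12 cm² = 3.12×10⁻⁴ m².
C = κε₀A/d = 5.31 × 8.85×10⁻¹² × 3.12×10⁻⁴ / 1.51×10⁻³ = 9.71×10⁻¹² F.
Q = CV = 9.71×10⁻¹² × 2620 = 2.54×10⁻⁸ C.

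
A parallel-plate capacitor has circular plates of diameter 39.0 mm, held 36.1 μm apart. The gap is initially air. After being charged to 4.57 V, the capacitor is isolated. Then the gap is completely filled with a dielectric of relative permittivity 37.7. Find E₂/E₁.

Isolated ⇒ Q is held fixed.
V₂ = Q/C₂ = V₁/37.7; E = V/d, so E₂/E₁ = (V₂/V₁)(d₁/d₂) = 0.0265.

0.0265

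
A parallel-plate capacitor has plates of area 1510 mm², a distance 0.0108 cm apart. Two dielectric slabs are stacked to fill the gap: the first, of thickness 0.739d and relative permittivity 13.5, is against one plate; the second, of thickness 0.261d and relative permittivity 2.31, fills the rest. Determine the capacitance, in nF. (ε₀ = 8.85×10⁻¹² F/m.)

C ≈ 0.738 nF

A = 1510 mm² = 1.51×10⁻³ m².
Stacked slabs ⇒ two capacitors in series, each with the full plate area.
C₁ = κ₁ε₀A/d₁ = 13.5 × 8.85×10⁻¹² × 1.51×10⁻³ / 7.98×10⁻⁵ = 2.26×10⁻⁹ F.
C₂ = κ₂ε₀A/d₂ = 2.31 × 8.85×10⁻¹² × 1.51×10⁻³ / 2.82×10⁻⁵ = 1.10×10⁻⁹ F.
C = (1/C₁ + 1/C₂)⁻¹ = 7.38×10⁻¹⁰ F.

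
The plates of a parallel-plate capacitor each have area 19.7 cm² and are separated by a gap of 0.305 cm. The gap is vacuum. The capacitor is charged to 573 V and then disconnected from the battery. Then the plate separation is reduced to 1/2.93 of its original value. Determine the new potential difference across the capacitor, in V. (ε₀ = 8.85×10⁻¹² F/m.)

A = 19.7 cm² = 1.97×10⁻³ m².
Initially C₁ = ε₀A/d = 8.85×10⁻¹² × 1.97×10⁻³ / 3.05×10⁻³ = 5.72×10⁻¹² F.
V₁ = 5.73×10² V.
Isolated ⇒ Q is held fixed. C₂ = 2.93 C₁ and V = Q/C, so V₂/V₁ = C₁/C₂ = 0.341.
V₂ = 0.341 × 5.73×10² = 1.96×10² V.

V ≈ 196 V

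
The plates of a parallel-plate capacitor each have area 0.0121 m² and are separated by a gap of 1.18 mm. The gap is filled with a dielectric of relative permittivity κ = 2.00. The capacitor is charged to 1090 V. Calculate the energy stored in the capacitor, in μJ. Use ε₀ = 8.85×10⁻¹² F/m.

U ≈ 108 μJ

C = κε₀A/d = 2.00 × 8.85×10⁻¹² × 1.21×10⁻² / 1.18×10⁻³ = 1.81×10⁻¹⁰ F.
U = ½CV² = ½ × 1.81×10⁻¹⁰ × (1090)² = 1.08×10⁻⁴ J.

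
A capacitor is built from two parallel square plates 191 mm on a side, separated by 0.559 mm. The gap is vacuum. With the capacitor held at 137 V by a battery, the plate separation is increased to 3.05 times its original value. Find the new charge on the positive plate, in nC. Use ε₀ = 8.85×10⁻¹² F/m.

A = (191 mm)² = 3.65×10⁻² m².
Initially C₁ = ε₀A/d = 8.85×10⁻¹² × 3.65×10⁻² / 5.59×10⁻⁴ = 5.78×10⁻¹⁰ F.
Q₁ = 7.91×10⁻⁸ C.
Battery connected ⇒ V is held fixed. C₂ = 0.328 C₁ and Q = CV, so Q₂/Q₁ = C₂/C₁ = 0.328.
Q₂ = 0.328 × 7.91×10⁻⁸ = 2.59×10⁻⁸ C.

Q ≈ 25.9 nC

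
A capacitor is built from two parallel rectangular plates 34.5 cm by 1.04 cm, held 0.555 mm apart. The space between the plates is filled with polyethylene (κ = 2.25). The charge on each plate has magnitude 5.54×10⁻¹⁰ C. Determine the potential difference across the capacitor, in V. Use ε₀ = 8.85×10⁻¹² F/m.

A = 34.5 × 1.04 cm² = 3.59×10⁻³ m².
C = κε₀A/d = 2.25 × 8.85×10⁻¹² × 3.59×10⁻³ / 5.55×10⁻⁴ = 1.29×10⁻¹⁰ F.
V = Q/C = 5.54×10⁻¹⁰ / 1.29×10⁻¹⁰ = 4.30 V.

4.30 V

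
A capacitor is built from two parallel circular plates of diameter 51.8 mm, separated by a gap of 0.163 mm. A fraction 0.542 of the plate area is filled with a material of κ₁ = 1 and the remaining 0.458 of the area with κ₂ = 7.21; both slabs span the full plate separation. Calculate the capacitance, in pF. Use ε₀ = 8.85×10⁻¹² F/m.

A = π(51.8/2 mm)² = 2.11×10⁻³ m².
Side-by-side slabs ⇒ two capacitors in parallel, each spanning the full gap.
C₁ = κ₁ε₀A₁/d = 1.00 × 8.85×10⁻¹² × 1.14×10⁻³ / 1.63×10⁻⁴ = 6.20×10⁻¹¹ F.
C₂ = κ₂ε₀A₂/d = 7.21 × 8.85×10⁻¹² × 9.65×10⁻⁴ / 1.63×10⁻⁴ = 3.78×10⁻¹⁰ F.
C = C₁ + C₂ = 4.40×10⁻¹⁰ F.

C ≈ 440 pF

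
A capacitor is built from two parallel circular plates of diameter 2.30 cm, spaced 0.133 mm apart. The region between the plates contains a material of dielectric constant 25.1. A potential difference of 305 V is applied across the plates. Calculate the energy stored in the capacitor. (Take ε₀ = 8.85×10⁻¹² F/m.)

A = π(2.30/2 cm)² = 4.15×10⁻⁴ m².
C = κε₀A/d = 25.1 × 8.85×10⁻¹² × 4.15×10⁻⁴ / 1.33×10⁻⁴ = 6.94×10⁻¹⁰ F.
U = ½CV² = ½ × 6.94×10⁻¹⁰ × (305)² = 3.23×10⁻⁵ J.

U ≈ 32.3 μJ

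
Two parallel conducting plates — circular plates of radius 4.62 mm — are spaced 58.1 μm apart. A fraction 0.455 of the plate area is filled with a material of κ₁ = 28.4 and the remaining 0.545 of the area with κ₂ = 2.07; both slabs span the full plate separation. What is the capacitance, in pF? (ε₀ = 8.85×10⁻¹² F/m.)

A = π(4.62 mm)² = 6.71×10⁻⁵ m².
Side-by-side slabs ⇒ two capacitors in parallel, each spanning the full gap.
C₁ = κ₁ε₀A₁/d = 28.4 × 8.85×10⁻¹² × 3.05×10⁻⁵ / 5.81×10⁻⁵ = 1.32×10⁻¹⁰ F.
C₂ = κ₂ε₀A₂/d = 2.07 × 8.85×10⁻¹² × 3.65×10⁻⁵ / 5.81×10⁻⁵ = 1.15×10⁻¹¹ F.
C = C₁ + C₂ = 1.44×10⁻¹⁰ F.

C ≈ 144 pF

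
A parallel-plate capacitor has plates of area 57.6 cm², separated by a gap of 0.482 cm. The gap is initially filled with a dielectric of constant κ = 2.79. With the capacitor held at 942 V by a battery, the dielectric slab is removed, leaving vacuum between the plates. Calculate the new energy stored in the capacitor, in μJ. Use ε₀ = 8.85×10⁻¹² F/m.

A = 57.6 cm² = 5.76×10⁻³ m².
Initially C₁ = κε₀A/d = 2.79 × 8.85×10⁻¹² × 5.76×10⁻³ / 4.82×10⁻³ = 2.95×10⁻¹¹ F.
U₁ = 1.31×10⁻⁵ J.
Battery connected ⇒ V is held fixed. C₂ = 0.358 C₁ and U = ½CV², so U₂/U₁ = C₂/C₁ = 0.358.
U₂ = 0.358 × 1.31×10⁻⁵ = 4.69×10⁻⁶ J.

4.69 μJ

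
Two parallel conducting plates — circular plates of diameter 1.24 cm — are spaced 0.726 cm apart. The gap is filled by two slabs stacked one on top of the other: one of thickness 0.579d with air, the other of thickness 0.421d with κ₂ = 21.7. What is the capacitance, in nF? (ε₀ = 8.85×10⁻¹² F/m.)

A = π(1.24/2 cm)² = 1.21×10⁻⁴ m².
Stacked slabs ⇒ two capacitors in series, each with the full plate area.
C₁ = κ₁ε₀A/d₁ = 1.00 × 8.85×10⁻¹² × 1.21×10⁻⁴ / 4.20×10⁻³ = 2.54×10⁻¹³ F.
C₂ = κ₂ε₀A/d₂ = 21.7 × 8.85×10⁻¹² × 1.21×10⁻⁴ / 3.06×10⁻³ = 7.59×10⁻¹² F.
C = (1/C₁ + 1/C₂)⁻¹ = 2.46×10⁻¹³ F.

2.46×10⁻⁴ nF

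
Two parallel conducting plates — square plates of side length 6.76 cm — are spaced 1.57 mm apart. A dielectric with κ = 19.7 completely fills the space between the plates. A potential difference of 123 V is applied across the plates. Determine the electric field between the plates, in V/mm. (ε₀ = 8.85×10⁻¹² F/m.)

E = V/d = 123 / 1.57×10⁻³ = 7.83×10⁴ V/m.

E ≈ 78.3 V/mm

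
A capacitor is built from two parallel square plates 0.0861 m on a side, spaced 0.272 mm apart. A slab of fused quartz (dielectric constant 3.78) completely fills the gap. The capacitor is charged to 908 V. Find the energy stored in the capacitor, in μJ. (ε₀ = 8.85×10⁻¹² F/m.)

U ≈ 376 μJ

A = (0.0861 m)² = 7.41×10⁻³ m².
C = κε₀A/d = 3.78 × 8.85×10⁻¹² × 7.41×10⁻³ / 2.72×10⁻⁴ = 9.12×10⁻¹⁰ F.
U = ½CV² = ½ × 9.12×10⁻¹⁰ × (908)² = 3.76×10⁻⁴ J.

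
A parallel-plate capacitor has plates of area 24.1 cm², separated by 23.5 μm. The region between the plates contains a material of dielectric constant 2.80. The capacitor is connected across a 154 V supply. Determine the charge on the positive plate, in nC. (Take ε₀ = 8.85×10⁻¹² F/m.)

A = 24.1 cm² = 2.41×10⁻³ m².
C = κε₀A/d = 2.80 × 8.85×10⁻¹² × 2.41×10⁻³ / 2.35×10⁻⁵ = 2.54×10⁻⁹ F.
Q = CV = 2.54×10⁻⁹ × 154 = 3.91×10⁻⁷ C.

391 nC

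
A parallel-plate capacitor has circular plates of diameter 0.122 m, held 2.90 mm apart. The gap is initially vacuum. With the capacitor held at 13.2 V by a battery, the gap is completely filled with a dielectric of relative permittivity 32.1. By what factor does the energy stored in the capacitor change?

Battery connected ⇒ V is held fixed.
C₂ = 32.1 C₁ and U = ½CV², so U₂/U₁ = C₂/C₁ = 32.1.

32.1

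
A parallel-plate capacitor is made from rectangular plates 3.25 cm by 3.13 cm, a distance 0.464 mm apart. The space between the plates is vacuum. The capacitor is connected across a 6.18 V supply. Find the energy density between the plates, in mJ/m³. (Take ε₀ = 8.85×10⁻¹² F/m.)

E = V/d = 6.18 / 4.64×10⁻⁴ = 1.33×10⁴ V/m.
u = ½ε₀E² = ½ × 8.85×10⁻¹² × (1.33×10⁴)² = 7.85×10⁻⁴ J/m³.

u ≈ 0.785 mJ/m³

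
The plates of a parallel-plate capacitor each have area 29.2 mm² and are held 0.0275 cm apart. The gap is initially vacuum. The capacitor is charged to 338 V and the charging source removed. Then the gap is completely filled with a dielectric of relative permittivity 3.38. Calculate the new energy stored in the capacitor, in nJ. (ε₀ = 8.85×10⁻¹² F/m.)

15.9 nJ

A = 29.2 mm² = 2.92×10⁻⁵ m².
Initially C₁ = ε₀A/d = 8.85×10⁻¹² × 2.92×10⁻⁵ / 2.75×10⁻⁴ = 9.40×10⁻¹³ F.
U₁ = 5.37×10⁻⁸ J.
Isolated ⇒ Q is held fixed. C₂ = 3.38 C₁ and U = Q²/(2C), so U₂/U₁ = C₁/C₂ = 0.296.
U₂ = 0.296 × 5.37×10⁻⁸ = 1.59×10⁻⁸ J.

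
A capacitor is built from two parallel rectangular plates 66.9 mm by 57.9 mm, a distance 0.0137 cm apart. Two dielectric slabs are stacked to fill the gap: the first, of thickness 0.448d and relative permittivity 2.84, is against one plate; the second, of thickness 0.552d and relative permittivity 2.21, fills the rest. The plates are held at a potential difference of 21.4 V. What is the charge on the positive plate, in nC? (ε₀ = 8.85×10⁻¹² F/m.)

Q ≈ 13.1 nC

A = 66.9 × 57.9 mm² = 3.87×10⁻³ m².
Stacked slabs ⇒ two capacitors in series, each with the full plate area.
C₁ = κ₁ε₀A/d₁ = 2.84 × 8.85×10⁻¹² × 3.87×10⁻³ / 6.14×10⁻⁵ = 1.59×10⁻⁹ F.
C₂ = κ₂ε₀A/d₂ = 2.21 × 8.85×10⁻¹² × 3.87×10⁻³ / 7.56×10⁻⁵ = 1.00×10⁻⁹ F.
C = (1/C₁ + 1/C₂)⁻¹ = 6.14×10⁻¹⁰ F.
Q = CV = 6.14×10⁻¹⁰ × 21.4 = 1.31×10⁻⁸ C.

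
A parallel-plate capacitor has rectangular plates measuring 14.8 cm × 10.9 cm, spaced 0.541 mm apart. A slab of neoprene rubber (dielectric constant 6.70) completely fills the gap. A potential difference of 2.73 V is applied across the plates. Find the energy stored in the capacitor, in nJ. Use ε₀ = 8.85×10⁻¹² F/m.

A = 14.8 × 10.9 cm² = 1.61×10⁻² m².
C = κε₀A/d = 6.70 × 8.85×10⁻¹² × 1.61×10⁻² / 5.41×10⁻⁴ = 1.77×10⁻⁹ F.
U = ½CV² = ½ × 1.77×10⁻⁹ × (2.73)² = 6.59×10⁻⁹ J.

U ≈ 6.59 nJ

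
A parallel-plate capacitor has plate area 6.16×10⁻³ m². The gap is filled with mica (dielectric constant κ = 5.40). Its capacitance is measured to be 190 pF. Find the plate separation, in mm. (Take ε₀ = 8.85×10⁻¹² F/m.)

1.55 mm

d = κε₀A/C = 5.40 × 8.85×10⁻¹² × 6.16×10⁻³ / 1.90×10⁻¹⁰ = 1.55×10⁻³ m.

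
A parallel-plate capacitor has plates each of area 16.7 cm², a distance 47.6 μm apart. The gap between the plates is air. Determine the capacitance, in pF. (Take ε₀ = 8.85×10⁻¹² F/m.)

A = 16.7 cm² = 1.67×10⁻³ m².
C = ε₀A/d = 8.85×10⁻¹² × 1.67×10⁻³ / 4.76×10⁻⁵ = 3.10×10⁻¹⁰ F.

310 pF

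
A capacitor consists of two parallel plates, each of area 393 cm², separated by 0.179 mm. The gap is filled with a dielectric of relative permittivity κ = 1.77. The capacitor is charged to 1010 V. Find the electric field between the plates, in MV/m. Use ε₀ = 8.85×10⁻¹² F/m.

5.64 MV/m

E = V/d = 1010 / 1.79×10⁻⁴ = 5.64×10⁶ V/m.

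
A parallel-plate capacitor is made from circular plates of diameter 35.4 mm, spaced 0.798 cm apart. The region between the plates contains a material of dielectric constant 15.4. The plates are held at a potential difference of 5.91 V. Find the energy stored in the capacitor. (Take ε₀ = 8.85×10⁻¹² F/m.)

A = π(35.4/2 mm)² = 9.84×10⁻⁴ m².
C = κε₀A/d = 15.4 × 8.85×10⁻¹² × 9.84×10⁻⁴ / 7.98×10⁻³ = 1.68×10⁻¹¹ F.
U = ½CV² = ½ × 1.68×10⁻¹¹ × (5.91)² = 2.94×10⁻¹⁰ J.

294 pJ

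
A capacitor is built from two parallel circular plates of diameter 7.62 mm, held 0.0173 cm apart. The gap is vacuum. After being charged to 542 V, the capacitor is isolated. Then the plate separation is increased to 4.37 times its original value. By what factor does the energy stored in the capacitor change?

Isolated ⇒ Q is held fixed.
C₂ = 0.229 C₁ and U = Q²/(2C), so U₂/U₁ = C₁/C₂ = 4.37.

4.37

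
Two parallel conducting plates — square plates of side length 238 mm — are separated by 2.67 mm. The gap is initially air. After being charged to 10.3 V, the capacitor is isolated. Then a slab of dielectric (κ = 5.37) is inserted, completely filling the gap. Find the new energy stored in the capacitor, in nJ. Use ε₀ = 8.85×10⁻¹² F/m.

A = (238 mm)² = 5.66×10⁻² m².
Initially C₁ = ε₀A/d = 8.85×10⁻¹² × 5.66×10⁻² / 2.67×10⁻³ = 1.88×10⁻¹⁰ F.
U₁ = 9.96×10⁻⁹ J.
Isolated ⇒ Q is held fixed. C₂ = 5.37 C₁ and U = Q²/(2C), so U₂/U₁ = C₁/C₂ = 0.186.
U₂ = 0.186 × 9.96×10⁻⁹ = 1.85×10⁻⁹ J.

U ≈ 1.85 nJ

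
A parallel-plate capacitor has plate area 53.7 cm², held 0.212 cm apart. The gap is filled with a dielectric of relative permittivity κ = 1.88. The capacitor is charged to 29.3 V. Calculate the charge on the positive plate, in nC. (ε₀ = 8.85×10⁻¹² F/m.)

1.23 nC

A = 53.7 cm² = 5.37×10⁻³ m².
C = κε₀A/d = 1.88 × 8.85×10⁻¹² × 5.37×10⁻³ / 2.12×10⁻³ = 4.21×10⁻¹¹ F.
Q = CV = 4.21×10⁻¹¹ × 29.3 = 1.23×10⁻⁹ C.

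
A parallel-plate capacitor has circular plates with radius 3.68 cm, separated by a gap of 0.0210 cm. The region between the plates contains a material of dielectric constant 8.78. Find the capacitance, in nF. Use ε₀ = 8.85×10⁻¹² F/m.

A = π(3.68 cm)² = 4.25×10⁻³ m².
C = κε₀A/d = 8.78 × 8.85×10⁻¹² × 4.25×10⁻³ / 2.10×10⁻⁴ = 1.57×10⁻⁹ F.

C ≈ 1.57 nF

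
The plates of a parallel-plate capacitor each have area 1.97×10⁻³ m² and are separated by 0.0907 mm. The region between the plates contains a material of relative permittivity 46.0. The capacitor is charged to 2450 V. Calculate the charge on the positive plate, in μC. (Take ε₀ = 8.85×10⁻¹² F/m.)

C = κε₀A/d = 46.0 × 8.85×10⁻¹² × 1.97×10⁻³ / 9.07×10⁻⁵ = 8.84×10⁻⁹ F.
Q = CV = 8.84×10⁻⁹ × 2450 = 2.17×10⁻⁵ C.

21.7 μC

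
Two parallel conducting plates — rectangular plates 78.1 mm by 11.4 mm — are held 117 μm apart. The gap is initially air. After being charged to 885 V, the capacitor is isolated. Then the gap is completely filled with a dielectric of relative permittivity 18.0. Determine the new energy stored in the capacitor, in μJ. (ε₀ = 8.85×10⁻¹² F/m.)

1.47 μJ

A = 78.1 × 11.4 mm² = 8.90×10⁻⁴ m².
Initially C₁ = ε₀A/d = 8.85×10⁻¹² × 8.90×10⁻⁴ / 1.17×10⁻⁴ = 6.73×10⁻¹¹ F.
U₁ = 2.64×10⁻⁵ J.
Isolated ⇒ Q is held fixed. C₂ = 18.0 C₁ and U = Q²/(2C), so U₂/U₁ = C₁/C₂ = 0.0556.
U₂ = 0.0556 × 2.64×10⁻⁵ = 1.47×10⁻⁶ J.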